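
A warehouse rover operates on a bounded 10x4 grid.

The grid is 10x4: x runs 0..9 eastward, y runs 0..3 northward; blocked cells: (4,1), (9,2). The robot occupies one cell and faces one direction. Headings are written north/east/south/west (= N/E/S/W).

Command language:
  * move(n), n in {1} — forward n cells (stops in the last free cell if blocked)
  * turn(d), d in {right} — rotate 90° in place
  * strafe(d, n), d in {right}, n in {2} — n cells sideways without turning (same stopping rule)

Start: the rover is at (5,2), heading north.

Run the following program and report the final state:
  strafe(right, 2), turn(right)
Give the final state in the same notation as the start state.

begin: at (5,2), heading north
1. strafe(right, 2) → at (7,2), heading north
2. turn(right) → at (7,2), heading east

at (7,2), heading east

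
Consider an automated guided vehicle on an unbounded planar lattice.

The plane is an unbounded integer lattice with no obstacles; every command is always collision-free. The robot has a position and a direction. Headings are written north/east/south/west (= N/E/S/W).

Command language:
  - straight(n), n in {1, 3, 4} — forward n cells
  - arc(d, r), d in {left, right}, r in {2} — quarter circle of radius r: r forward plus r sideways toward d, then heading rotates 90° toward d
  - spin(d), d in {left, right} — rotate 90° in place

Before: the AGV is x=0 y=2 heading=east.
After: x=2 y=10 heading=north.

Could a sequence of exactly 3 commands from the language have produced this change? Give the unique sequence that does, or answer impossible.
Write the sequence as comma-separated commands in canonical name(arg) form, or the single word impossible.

key: cell and facing (now N) both changed — the 3 commands mix motion and turning
start: x=0 y=2 heading=east
1. arc(left, 2) → x=2 y=4 heading=north
2. straight(3) → x=2 y=7 heading=north
3. straight(3) → x=2 y=10 heading=north
no rival 3-sequence matches.

arc(left, 2), straight(3), straight(3)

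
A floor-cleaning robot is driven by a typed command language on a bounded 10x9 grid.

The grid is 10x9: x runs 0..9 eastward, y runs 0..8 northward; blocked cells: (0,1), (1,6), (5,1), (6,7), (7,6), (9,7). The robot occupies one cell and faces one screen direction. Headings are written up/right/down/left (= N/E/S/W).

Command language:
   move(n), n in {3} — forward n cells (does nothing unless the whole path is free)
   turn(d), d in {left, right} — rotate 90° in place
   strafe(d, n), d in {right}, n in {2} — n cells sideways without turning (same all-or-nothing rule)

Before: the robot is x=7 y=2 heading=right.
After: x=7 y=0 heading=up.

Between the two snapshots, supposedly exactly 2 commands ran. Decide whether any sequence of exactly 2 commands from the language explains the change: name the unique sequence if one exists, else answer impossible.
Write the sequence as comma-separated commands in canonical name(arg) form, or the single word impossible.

strafe(right, 2), turn(left)

key: position moved to (7,0) AND the heading swung to N — translation plus rotation needed
begin: x=7 y=2 heading=right
1. strafe(right, 2) → x=7 y=0 heading=right
2. turn(left) → x=7 y=0 heading=up
all 16 alternatives checked — unique.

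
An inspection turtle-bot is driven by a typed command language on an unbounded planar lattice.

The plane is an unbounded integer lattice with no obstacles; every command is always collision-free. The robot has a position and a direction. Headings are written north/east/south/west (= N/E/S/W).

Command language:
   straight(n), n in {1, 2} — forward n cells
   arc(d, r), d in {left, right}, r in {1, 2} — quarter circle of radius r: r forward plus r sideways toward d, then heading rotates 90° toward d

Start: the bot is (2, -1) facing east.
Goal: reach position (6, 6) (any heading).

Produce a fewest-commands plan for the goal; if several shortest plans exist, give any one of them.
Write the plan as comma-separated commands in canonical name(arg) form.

arc(left, 2), straight(2), straight(1), arc(right, 2)

begin: (2, -1) facing east
t=1 arc(left, 2) ⇒ (4, 1) facing north
t=2 straight(2) ⇒ (4, 3) facing north
t=3 straight(1) ⇒ (4, 4) facing north
t=4 arc(right, 2) ⇒ (6, 6) facing east
nothing shorter than 4 reaches the goal.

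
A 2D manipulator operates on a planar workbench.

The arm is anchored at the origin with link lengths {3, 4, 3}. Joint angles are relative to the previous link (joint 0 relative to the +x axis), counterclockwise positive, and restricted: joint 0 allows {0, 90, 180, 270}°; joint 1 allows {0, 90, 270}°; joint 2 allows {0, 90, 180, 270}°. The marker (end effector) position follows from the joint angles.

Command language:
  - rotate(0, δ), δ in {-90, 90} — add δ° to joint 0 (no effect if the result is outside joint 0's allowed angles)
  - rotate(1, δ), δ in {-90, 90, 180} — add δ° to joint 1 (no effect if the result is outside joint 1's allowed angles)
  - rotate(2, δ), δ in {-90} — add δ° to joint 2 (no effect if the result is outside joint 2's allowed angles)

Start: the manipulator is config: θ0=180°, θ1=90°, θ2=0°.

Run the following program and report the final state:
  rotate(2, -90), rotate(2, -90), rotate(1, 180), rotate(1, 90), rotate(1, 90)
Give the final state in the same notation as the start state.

t0: config: θ0=180°, θ1=90°, θ2=0°
[1] after rotate(2, -90): config: θ0=180°, θ1=90°, θ2=270°
[2] after rotate(2, -90): config: θ0=180°, θ1=90°, θ2=180°
[3] after rotate(1, 180): config: θ0=180°, θ1=270°, θ2=180°
[4] after rotate(1, 90): config: θ0=180°, θ1=0°, θ2=180°
[5] after rotate(1, 90): config: θ0=180°, θ1=90°, θ2=180°

config: θ0=180°, θ1=90°, θ2=180°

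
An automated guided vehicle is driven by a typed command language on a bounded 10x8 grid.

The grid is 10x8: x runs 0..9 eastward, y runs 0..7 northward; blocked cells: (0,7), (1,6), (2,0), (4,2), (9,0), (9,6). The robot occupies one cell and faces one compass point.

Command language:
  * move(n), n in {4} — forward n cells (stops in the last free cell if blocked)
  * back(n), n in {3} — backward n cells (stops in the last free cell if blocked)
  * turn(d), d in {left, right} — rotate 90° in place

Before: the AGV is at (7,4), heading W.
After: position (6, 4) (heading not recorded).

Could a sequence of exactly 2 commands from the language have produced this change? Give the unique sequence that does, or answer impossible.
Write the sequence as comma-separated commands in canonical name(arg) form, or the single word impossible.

move(4), back(3)

key: running back(3) before move(4) would end elsewhere — order is forced
begin: at (7,4), heading W
[1] after move(4): at (3,4), heading W
[2] after back(3): at (6,4), heading W
no other 2-command option fits: unique.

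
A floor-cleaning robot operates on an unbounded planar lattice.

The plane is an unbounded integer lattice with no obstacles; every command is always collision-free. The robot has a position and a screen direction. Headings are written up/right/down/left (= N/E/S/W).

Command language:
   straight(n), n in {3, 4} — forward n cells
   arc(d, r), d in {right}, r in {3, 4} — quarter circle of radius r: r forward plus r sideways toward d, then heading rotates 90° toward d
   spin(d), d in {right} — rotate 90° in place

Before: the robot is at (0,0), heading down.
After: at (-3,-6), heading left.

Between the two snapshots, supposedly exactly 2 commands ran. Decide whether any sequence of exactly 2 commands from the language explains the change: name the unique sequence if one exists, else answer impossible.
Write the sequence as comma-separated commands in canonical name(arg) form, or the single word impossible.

key: cell and facing (now W) both changed — the 2 commands mix motion and turning
initial: at (0,0), heading down
t=1 straight(3) ⇒ at (0,-3), heading down
t=2 arc(right, 3) ⇒ at (-3,-6), heading left
all 25 alternatives checked — unique.

straight(3), arc(right, 3)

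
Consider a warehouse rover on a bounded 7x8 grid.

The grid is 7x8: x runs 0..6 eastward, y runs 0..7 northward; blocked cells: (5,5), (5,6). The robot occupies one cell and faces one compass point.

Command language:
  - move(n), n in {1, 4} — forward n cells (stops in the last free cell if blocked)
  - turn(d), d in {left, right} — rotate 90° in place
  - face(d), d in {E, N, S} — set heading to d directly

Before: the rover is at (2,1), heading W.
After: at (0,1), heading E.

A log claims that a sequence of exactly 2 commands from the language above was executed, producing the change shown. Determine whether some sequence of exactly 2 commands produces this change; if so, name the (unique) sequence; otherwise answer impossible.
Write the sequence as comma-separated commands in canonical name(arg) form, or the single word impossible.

move(4), face(E)

key: cell and facing (now E) both changed — the 2 commands mix motion and turning
t0: at (2,1), heading W
1. move(4) → at (0,1), heading W
2. face(E) → at (0,1), heading E
all 49 alternatives checked — unique.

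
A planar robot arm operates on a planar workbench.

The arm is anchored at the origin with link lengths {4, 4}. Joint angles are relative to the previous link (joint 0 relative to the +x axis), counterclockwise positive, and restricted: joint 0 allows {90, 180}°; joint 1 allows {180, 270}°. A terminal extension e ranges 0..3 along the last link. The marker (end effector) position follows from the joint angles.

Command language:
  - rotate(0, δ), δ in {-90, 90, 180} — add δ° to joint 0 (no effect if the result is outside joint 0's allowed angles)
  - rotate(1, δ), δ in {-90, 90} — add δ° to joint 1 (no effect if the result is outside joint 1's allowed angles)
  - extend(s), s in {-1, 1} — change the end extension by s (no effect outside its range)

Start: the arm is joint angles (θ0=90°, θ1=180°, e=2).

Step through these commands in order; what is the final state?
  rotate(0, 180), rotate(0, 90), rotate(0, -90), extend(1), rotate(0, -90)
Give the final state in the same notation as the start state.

joint angles (θ0=90°, θ1=180°, e=3)

start: joint angles (θ0=90°, θ1=180°, e=2)
t=1 rotate(0, 180) ⇒ joint angles (θ0=90°, θ1=180°, e=2)
t=2 rotate(0, 90) ⇒ joint angles (θ0=180°, θ1=180°, e=2)
t=3 rotate(0, -90) ⇒ joint angles (θ0=90°, θ1=180°, e=2)
t=4 extend(1) ⇒ joint angles (θ0=90°, θ1=180°, e=3)
t=5 rotate(0, -90) ⇒ joint angles (θ0=90°, θ1=180°, e=3)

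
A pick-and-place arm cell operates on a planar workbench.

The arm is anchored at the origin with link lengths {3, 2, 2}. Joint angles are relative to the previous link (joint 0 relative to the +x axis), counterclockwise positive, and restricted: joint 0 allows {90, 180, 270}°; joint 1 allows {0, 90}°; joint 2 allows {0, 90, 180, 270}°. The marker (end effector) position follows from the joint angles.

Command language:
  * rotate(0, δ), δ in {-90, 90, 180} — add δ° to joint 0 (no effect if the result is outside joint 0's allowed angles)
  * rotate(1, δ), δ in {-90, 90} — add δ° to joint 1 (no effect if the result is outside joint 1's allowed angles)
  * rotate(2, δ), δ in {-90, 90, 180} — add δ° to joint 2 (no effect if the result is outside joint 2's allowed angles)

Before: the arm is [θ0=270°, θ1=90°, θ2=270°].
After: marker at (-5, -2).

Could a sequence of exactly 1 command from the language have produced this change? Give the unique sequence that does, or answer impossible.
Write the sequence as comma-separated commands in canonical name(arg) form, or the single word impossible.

rotate(0, -90)

start: [θ0=270°, θ1=90°, θ2=270°]
1. rotate(0, -90) → [θ0=180°, θ1=90°, θ2=270°]
uniquely the one of 8 1-step routes that fits.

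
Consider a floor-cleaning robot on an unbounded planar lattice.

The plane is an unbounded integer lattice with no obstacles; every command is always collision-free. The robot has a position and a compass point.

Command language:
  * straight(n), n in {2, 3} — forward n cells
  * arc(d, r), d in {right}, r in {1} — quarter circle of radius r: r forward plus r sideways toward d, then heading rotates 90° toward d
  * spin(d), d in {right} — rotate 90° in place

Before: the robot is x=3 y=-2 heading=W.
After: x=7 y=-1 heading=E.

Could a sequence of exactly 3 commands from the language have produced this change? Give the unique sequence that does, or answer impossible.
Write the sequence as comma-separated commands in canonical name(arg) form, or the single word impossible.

key: order matters: swapping spin(right) and straight(3) lands elsewhere
initial: x=3 y=-2 heading=W
step 1 (spin(right)): x=3 y=-2 heading=N
step 2 (arc(right, 1)): x=4 y=-1 heading=E
step 3 (straight(3)): x=7 y=-1 heading=E
all 64 alternatives checked — unique.

spin(right), arc(right, 1), straight(3)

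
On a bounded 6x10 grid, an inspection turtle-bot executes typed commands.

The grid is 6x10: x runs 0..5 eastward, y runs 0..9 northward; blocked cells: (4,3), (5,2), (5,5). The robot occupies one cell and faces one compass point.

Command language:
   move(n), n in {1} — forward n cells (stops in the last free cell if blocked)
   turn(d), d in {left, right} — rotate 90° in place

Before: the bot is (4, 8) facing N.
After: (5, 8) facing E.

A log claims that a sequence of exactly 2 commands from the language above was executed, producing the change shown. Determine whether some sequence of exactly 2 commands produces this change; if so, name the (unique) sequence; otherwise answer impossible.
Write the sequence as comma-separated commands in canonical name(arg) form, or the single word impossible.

key: order matters: swapping turn(right) and move(1) lands elsewhere
begin: (4, 8) facing N
1. turn(right) → (4, 8) facing E
2. move(1) → (5, 8) facing E
no other 2-command option fits: unique.

turn(right), move(1)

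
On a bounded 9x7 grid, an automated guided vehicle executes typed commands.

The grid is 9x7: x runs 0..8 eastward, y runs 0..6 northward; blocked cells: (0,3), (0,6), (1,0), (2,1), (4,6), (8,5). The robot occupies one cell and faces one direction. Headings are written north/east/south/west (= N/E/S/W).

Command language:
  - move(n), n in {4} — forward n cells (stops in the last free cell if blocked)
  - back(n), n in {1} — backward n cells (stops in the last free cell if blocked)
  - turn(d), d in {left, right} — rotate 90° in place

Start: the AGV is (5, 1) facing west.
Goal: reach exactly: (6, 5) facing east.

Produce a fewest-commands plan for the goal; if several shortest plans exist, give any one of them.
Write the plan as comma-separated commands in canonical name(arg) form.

back(1), turn(right), move(4), turn(right)

t0: (5, 1) facing west
step 1 (back(1)): (6, 1) facing west
step 2 (turn(right)): (6, 1) facing north
step 3 (move(4)): (6, 5) facing north
step 4 (turn(right)): (6, 5) facing east
shorter routes all fall short; 4 is best.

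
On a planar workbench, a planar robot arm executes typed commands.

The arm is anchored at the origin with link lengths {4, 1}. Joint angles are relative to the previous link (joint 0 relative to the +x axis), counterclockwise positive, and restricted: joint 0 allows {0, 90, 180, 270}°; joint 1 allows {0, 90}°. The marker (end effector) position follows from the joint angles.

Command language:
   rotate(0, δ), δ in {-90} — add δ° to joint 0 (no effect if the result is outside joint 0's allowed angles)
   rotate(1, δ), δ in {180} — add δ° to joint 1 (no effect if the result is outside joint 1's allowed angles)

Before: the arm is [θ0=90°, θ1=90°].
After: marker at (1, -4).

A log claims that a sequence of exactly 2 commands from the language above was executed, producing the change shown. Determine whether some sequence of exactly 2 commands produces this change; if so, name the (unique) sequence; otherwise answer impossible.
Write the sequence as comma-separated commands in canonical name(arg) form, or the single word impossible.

from: [θ0=90°, θ1=90°]
1. rotate(0, -90) → [θ0=0°, θ1=90°]
2. rotate(0, -90) → [θ0=270°, θ1=90°]
no other 2-command option fits: unique.

rotate(0, -90), rotate(0, -90)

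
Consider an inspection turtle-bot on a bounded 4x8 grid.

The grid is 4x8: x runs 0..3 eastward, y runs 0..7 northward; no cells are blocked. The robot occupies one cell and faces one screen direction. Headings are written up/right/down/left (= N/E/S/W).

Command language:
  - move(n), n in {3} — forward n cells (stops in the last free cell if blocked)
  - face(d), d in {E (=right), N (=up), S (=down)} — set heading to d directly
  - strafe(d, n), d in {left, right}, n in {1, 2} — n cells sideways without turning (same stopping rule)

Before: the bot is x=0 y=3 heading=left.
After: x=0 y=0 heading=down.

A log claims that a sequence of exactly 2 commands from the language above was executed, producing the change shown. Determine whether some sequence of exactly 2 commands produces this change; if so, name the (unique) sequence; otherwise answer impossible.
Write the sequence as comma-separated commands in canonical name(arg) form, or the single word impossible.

key: order matters: swapping face(S) and move(3) lands elsewhere
t0: x=0 y=3 heading=left
step 1 (face(S)): x=0 y=3 heading=down
step 2 (move(3)): x=0 y=0 heading=down
uniquely the one of 64 2-step routes that fits.

face(S), move(3)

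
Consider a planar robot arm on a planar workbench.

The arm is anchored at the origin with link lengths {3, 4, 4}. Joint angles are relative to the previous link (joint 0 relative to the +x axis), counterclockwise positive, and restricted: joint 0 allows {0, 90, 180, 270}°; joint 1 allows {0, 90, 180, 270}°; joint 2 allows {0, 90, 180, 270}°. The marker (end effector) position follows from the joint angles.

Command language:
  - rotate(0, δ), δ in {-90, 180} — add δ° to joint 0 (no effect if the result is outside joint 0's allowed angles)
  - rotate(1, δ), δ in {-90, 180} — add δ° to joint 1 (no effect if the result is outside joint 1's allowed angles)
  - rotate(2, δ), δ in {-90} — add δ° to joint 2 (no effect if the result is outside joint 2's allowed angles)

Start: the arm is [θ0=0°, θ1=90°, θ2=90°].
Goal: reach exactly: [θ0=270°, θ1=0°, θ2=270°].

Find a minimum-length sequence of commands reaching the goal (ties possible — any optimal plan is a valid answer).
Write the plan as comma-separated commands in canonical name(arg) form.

initial: [θ0=0°, θ1=90°, θ2=90°]
1. rotate(2, -90) → [θ0=0°, θ1=90°, θ2=0°]
2. rotate(2, -90) → [θ0=0°, θ1=90°, θ2=270°]
3. rotate(1, -90) → [θ0=0°, θ1=0°, θ2=270°]
4. rotate(0, -90) → [θ0=270°, θ1=0°, θ2=270°]
no 3-step plan works, so 4 is optimal.

rotate(2, -90), rotate(2, -90), rotate(1, -90), rotate(0, -90)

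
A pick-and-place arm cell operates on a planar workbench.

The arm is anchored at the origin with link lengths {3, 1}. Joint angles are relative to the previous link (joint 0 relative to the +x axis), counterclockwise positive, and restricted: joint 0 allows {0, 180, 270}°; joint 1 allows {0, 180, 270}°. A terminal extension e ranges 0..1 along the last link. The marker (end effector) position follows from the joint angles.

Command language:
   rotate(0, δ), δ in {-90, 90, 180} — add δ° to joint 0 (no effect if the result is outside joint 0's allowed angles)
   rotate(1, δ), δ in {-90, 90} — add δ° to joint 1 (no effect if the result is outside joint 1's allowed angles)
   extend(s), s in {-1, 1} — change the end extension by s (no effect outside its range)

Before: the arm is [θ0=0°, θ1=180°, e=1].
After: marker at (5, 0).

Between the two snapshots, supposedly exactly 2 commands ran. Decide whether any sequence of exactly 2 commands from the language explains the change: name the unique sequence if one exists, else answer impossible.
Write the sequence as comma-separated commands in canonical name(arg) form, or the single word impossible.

from: [θ0=0°, θ1=180°, e=1]
t=1 rotate(1, 90) ⇒ [θ0=0°, θ1=270°, e=1]
t=2 rotate(1, 90) ⇒ [θ0=0°, θ1=0°, e=1]
uniquely the one of 49 2-step routes that fits.

rotate(1, 90), rotate(1, 90)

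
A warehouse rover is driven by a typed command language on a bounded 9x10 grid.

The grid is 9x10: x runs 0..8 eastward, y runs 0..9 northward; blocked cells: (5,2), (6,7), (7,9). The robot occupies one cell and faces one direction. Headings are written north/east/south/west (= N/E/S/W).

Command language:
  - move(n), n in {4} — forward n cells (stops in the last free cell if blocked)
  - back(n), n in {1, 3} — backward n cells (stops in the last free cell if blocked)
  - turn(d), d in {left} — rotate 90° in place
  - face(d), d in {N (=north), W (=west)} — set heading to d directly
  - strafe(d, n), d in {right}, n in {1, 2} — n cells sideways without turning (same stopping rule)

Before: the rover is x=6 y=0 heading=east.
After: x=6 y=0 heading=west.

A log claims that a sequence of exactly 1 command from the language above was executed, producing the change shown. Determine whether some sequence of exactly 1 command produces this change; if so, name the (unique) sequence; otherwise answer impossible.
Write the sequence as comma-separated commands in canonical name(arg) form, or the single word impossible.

face(W)

key: (6,0) unchanged — the single command moves nothing
initial: x=6 y=0 heading=east
t=1 face(W) ⇒ x=6 y=0 heading=west
all 8 alternatives checked — unique.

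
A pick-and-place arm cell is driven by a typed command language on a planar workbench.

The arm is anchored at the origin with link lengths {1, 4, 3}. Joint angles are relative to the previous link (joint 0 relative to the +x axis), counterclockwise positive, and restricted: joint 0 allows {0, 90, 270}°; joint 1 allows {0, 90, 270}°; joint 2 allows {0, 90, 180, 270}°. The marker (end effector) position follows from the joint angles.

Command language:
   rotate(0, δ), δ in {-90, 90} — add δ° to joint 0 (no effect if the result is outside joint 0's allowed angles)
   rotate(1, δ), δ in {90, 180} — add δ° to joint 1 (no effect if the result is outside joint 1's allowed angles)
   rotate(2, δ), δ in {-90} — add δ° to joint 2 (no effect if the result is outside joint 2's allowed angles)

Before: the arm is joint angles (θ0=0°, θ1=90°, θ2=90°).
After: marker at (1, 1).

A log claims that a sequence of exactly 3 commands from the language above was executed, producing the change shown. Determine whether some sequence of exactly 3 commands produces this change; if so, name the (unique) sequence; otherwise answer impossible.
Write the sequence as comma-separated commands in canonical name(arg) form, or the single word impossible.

rotate(2, -90), rotate(2, -90), rotate(2, -90)

from: joint angles (θ0=0°, θ1=90°, θ2=90°)
t=1 rotate(2, -90) ⇒ joint angles (θ0=0°, θ1=90°, θ2=0°)
t=2 rotate(2, -90) ⇒ joint angles (θ0=0°, θ1=90°, θ2=270°)
t=3 rotate(2, -90) ⇒ joint angles (θ0=0°, θ1=90°, θ2=180°)
all 125 alternatives checked — unique.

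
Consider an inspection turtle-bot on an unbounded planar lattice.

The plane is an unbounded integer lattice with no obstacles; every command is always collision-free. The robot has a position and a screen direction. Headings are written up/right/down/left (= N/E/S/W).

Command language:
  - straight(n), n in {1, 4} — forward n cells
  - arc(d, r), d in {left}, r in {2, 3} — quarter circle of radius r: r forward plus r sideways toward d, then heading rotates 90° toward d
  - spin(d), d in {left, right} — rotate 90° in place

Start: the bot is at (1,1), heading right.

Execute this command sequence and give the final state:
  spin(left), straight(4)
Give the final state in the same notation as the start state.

at (1,5), heading up

start: at (1,1), heading right
1. spin(left) → at (1,1), heading up
2. straight(4) → at (1,5), heading up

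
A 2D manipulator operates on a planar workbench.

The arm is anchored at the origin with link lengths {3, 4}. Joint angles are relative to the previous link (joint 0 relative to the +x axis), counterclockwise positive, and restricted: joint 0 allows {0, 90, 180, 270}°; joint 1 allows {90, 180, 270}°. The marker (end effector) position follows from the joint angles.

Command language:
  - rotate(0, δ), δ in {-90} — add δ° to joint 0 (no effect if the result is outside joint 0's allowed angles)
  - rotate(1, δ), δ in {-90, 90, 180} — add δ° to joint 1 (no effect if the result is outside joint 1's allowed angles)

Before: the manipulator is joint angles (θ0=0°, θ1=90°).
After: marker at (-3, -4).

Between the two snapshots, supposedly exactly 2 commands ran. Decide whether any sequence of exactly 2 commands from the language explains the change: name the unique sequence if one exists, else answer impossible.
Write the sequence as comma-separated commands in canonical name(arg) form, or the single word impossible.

t0: joint angles (θ0=0°, θ1=90°)
t=1 rotate(0, -90) ⇒ joint angles (θ0=270°, θ1=90°)
t=2 rotate(0, -90) ⇒ joint angles (θ0=180°, θ1=90°)
all 16 alternatives checked — unique.

rotate(0, -90), rotate(0, -90)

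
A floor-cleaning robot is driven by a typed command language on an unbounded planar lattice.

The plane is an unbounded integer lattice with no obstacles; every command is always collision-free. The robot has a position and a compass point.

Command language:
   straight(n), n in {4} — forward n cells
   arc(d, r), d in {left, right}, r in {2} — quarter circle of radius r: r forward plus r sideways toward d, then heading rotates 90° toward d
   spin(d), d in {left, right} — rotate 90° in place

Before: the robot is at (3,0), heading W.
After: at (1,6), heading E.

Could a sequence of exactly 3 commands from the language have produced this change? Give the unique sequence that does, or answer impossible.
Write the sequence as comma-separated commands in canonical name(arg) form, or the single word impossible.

key: position moved to (1,6) AND the heading swung to E — translation plus rotation needed
start: at (3,0), heading W
[1] after arc(right, 2): at (1,2), heading N
[2] after straight(4): at (1,6), heading N
[3] after spin(right): at (1,6), heading E
all 125 alternatives checked — unique.

arc(right, 2), straight(4), spin(right)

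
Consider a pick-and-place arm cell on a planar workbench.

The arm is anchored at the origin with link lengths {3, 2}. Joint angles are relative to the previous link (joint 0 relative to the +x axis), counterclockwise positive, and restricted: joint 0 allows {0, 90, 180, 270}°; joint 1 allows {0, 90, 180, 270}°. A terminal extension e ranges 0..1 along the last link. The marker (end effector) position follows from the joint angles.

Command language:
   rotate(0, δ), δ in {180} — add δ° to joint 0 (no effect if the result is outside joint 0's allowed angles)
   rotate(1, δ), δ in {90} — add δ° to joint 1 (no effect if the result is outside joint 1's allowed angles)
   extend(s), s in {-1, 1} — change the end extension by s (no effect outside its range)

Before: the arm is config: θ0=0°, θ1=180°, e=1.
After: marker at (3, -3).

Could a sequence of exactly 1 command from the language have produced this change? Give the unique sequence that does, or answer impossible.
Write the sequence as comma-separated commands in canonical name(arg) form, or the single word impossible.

begin: config: θ0=0°, θ1=180°, e=1
[1] after rotate(1, 90): config: θ0=0°, θ1=270°, e=1
all 4 alternatives checked — unique.

rotate(1, 90)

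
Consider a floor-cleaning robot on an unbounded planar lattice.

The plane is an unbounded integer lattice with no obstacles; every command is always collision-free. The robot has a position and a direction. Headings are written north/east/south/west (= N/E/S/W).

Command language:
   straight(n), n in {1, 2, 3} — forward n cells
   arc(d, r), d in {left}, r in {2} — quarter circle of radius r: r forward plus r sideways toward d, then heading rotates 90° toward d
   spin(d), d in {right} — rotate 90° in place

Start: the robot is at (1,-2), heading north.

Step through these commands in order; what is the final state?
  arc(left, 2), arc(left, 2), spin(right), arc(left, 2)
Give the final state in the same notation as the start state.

at (-5,-4), heading south

t0: at (1,-2), heading north
1. arc(left, 2) → at (-1,0), heading west
2. arc(left, 2) → at (-3,-2), heading south
3. spin(right) → at (-3,-2), heading west
4. arc(left, 2) → at (-5,-4), heading south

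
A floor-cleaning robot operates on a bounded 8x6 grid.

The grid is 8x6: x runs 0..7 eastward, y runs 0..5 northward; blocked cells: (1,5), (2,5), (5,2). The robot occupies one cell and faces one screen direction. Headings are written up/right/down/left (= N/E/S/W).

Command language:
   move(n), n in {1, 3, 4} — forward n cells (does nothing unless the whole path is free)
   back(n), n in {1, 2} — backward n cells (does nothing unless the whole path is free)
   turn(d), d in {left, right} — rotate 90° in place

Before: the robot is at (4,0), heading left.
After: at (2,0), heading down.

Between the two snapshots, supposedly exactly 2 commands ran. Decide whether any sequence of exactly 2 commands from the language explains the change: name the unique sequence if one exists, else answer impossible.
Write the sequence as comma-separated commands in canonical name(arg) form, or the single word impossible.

impossible

no 2-step route produces this change.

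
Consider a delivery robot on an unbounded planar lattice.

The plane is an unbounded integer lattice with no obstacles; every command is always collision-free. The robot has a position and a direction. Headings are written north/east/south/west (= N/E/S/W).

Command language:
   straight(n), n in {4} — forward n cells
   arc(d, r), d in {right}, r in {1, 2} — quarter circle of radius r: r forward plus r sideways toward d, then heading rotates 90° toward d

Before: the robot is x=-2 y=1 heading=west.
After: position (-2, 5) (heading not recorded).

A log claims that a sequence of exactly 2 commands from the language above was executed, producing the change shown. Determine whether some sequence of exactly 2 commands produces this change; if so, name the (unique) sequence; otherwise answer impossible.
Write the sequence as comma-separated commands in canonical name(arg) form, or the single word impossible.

begin: x=-2 y=1 heading=west
1. arc(right, 2) → x=-4 y=3 heading=north
2. arc(right, 2) → x=-2 y=5 heading=east
no other 2-command option fits: unique.

arc(right, 2), arc(right, 2)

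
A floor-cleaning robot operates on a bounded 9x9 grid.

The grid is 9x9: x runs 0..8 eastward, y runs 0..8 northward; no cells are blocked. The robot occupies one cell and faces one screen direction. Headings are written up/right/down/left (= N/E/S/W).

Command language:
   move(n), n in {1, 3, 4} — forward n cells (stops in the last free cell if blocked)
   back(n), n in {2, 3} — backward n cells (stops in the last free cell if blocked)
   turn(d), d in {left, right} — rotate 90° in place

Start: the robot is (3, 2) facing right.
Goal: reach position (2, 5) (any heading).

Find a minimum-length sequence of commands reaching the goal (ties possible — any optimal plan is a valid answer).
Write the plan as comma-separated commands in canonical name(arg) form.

back(2), move(1), turn(left), move(3)

begin: (3, 2) facing right
step 1 (back(2)): (1, 2) facing right
step 2 (move(1)): (2, 2) facing right
step 3 (turn(left)): (2, 2) facing up
step 4 (move(3)): (2, 5) facing up
shorter routes all fall short; 4 is best.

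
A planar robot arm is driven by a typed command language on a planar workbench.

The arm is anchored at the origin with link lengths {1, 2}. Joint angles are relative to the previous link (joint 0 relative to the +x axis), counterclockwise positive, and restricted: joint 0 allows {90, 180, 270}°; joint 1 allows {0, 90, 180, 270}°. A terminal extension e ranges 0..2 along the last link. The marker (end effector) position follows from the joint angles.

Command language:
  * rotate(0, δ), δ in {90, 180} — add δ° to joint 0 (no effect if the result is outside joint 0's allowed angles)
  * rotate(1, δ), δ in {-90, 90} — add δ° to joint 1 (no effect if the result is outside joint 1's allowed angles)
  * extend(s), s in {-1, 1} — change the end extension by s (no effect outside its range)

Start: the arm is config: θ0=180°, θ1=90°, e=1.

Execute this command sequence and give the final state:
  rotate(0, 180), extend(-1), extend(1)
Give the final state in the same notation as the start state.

config: θ0=180°, θ1=90°, e=1

begin: config: θ0=180°, θ1=90°, e=1
1. rotate(0, 180) → config: θ0=180°, θ1=90°, e=1
2. extend(-1) → config: θ0=180°, θ1=90°, e=0
3. extend(1) → config: θ0=180°, θ1=90°, e=1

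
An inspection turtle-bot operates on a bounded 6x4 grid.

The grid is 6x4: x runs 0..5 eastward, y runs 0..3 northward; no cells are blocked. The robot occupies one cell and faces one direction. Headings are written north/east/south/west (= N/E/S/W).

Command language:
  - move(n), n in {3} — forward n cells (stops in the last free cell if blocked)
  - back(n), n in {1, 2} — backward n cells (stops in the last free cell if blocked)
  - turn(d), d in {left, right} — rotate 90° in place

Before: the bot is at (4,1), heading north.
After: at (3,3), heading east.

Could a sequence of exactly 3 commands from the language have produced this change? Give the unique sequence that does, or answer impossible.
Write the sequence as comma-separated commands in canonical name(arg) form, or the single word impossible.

move(3), turn(right), back(1)

key: cell and facing (now E) both changed — the 3 commands mix motion and turning
from: at (4,1), heading north
1. move(3) → at (4,3), heading north
2. turn(right) → at (4,3), heading east
3. back(1) → at (3,3), heading east
all 125 alternatives checked — unique.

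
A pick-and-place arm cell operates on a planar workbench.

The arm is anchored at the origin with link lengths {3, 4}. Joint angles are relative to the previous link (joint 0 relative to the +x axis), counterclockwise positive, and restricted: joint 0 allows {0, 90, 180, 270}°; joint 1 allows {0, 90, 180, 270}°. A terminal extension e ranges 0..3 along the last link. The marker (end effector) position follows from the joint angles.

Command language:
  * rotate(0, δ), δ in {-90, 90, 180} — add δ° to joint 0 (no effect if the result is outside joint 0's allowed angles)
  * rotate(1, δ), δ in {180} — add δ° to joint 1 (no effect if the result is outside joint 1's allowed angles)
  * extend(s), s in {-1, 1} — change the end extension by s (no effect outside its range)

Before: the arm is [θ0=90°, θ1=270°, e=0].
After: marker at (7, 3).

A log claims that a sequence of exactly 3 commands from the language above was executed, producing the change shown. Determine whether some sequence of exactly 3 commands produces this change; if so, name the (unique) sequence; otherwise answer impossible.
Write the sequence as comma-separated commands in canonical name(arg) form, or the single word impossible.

extend(1), extend(1), extend(1)

t0: [θ0=90°, θ1=270°, e=0]
[1] after extend(1): [θ0=90°, θ1=270°, e=1]
[2] after extend(1): [θ0=90°, θ1=270°, e=2]
[3] after extend(1): [θ0=90°, θ1=270°, e=3]
all 216 alternatives checked — unique.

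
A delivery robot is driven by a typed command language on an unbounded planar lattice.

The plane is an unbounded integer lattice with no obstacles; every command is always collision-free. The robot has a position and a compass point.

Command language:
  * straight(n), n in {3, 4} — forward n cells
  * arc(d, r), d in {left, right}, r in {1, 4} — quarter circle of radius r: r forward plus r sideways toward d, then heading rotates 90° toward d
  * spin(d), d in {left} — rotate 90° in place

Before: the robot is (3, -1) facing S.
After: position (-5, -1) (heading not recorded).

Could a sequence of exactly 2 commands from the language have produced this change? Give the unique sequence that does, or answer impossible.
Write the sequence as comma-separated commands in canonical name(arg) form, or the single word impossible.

initial: (3, -1) facing S
step 1 (arc(right, 4)): (-1, -5) facing W
step 2 (arc(right, 4)): (-5, -1) facing N
no rival 2-sequence matches.

arc(right, 4), arc(right, 4)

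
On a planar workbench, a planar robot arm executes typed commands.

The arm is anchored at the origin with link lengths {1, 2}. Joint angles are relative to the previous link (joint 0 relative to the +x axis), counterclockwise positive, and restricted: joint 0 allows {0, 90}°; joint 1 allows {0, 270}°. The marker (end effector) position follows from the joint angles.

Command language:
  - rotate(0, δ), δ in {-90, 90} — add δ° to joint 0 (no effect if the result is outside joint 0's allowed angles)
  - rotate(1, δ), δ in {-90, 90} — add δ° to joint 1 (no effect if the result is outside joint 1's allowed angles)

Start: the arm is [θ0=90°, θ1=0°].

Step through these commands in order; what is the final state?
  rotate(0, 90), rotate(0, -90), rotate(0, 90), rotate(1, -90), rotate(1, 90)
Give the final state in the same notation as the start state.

[θ0=90°, θ1=0°]

initial: [θ0=90°, θ1=0°]
1. rotate(0, 90) → [θ0=90°, θ1=0°]
2. rotate(0, -90) → [θ0=0°, θ1=0°]
3. rotate(0, 90) → [θ0=90°, θ1=0°]
4. rotate(1, -90) → [θ0=90°, θ1=270°]
5. rotate(1, 90) → [θ0=90°, θ1=0°]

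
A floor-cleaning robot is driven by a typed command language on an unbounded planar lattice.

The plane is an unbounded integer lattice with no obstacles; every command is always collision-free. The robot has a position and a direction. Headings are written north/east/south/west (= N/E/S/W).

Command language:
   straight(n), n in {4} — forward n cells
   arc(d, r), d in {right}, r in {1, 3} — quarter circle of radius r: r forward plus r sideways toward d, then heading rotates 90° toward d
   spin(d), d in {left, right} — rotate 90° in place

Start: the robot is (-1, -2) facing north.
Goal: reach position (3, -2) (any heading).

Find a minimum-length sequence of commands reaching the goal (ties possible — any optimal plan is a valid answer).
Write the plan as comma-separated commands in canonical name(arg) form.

initial: (-1, -2) facing north
[1] after spin(right): (-1, -2) facing east
[2] after straight(4): (3, -2) facing east
nothing shorter than 2 reaches the goal.

spin(right), straight(4)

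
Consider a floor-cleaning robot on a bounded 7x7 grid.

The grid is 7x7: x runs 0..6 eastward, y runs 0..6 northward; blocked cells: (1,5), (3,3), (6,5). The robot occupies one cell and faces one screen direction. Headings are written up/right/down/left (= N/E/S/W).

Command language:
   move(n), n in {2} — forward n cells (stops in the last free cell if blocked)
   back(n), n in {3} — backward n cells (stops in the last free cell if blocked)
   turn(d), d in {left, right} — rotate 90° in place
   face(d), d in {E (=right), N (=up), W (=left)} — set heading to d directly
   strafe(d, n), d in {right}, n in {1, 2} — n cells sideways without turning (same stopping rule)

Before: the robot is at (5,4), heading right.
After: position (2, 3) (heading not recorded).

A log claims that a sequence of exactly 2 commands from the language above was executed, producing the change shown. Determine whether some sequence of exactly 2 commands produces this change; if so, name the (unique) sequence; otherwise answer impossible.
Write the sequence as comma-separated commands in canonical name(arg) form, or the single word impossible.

back(3), strafe(right, 1)

key: order matters: swapping back(3) and strafe(right, 1) lands elsewhere
initial: at (5,4), heading right
1. back(3) → at (2,4), heading right
2. strafe(right, 1) → at (2,3), heading right
uniquely the one of 81 2-step routes that fits.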